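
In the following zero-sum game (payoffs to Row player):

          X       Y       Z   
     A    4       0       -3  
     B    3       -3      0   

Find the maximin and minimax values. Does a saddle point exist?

Maximin = -3, Minimax = 0, Saddle: False

Work:
Row minimums: [-3, -3] → maximin = -3
Column maximums: [4, 0, 0] → minimax = 0
No saddle point (maximin ≠ minimax). Mixed strategy needed.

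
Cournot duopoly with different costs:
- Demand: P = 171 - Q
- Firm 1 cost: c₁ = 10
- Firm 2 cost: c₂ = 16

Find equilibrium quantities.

q₁* = 55.67, q₂* = 49.67

Work:
Reaction: q₁ = (171 - 10 - q₂)/2
Reaction: q₂ = (171 - 16 - q₁)/2
Solve simultaneously:
q₁* = (171 - 2×10 + 16)/3 = 55.67
q₂* = (171 - 2×16 + 10)/3 = 49.67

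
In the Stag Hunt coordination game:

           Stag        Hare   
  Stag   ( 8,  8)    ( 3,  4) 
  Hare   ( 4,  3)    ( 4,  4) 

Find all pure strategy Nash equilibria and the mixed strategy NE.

Pure NE: (Stag, Stag) and (Hare, Hare); Mixed NE: p = 0.2, q = 0.2

Work:
Check pure NE:
(Stag, Stag): (8, 8) - no unilateral deviation beneficial
(Hare, Hare): (4, 4) - no unilateral deviation beneficial
Mixed NE: P1 plays Stag with p = 0.2, P2 plays Stag with q = 0.2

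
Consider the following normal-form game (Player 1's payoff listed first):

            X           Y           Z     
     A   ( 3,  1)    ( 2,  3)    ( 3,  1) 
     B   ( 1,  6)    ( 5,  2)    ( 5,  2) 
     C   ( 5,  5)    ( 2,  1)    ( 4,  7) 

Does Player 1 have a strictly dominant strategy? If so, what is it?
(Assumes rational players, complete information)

No strictly dominant strategy exists for Player 1

Work:
A strategy strictly dominates another if it gives a strictly higher payoff against every opponent action. Compare each pair of P1's strategies column-by-column:
  A vs B: [3 vs 1, 2 vs 5, 3 vs 5] → A does not strictly dominate B (column Y: 2 ≤ 5)
  A vs C: [3 vs 5, 2 vs 2, 3 vs 4] → A does not strictly dominate C (column X: 3 ≤ 5)
  B vs A: [1 vs 3, 5 vs 2, 5 vs 3] → B does not strictly dominate A (column X: 1 ≤ 3)
  B vs C: [1 vs 5, 5 vs 2, 5 vs 4] → B does not strictly dominate C (column X: 1 ≤ 5)
  C vs A: [5 vs 3, 2 vs 2, 4 vs 3] → C does not strictly dominate A (column Y: 2 ≤ 2)
  C vs B: [5 vs 1, 2 vs 5, 4 vs 5] → C does not strictly dominate B (column Y: 2 ≤ 5)
No single strategy strictly dominates all others → no strictly dominant strategy.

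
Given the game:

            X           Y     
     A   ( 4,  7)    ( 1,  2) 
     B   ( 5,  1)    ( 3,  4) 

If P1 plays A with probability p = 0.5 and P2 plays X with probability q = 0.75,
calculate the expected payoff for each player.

E[P1] = 3.875, E[P2] = 3.75

Work:
E[P1] = p·q·π₁(A,X) + p·(1-q)·π₁(A,Y) + (1-p)·q·π₁(B,X) + (1-p)·(1-q)·π₁(B,Y)
= 0.5·0.75·4 + 0.5·0.25·1 + 0.5·0.75·5 + 0.5·0.25·3
= 3.875

E[P2] = 3.75 (similar calculation)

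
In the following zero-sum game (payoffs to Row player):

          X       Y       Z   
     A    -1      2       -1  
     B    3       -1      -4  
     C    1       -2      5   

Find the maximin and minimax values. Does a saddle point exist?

Maximin = -1, Minimax = 2, Saddle: False

Work:
Row minimums: [-1, -4, -2] → maximin = -1
Column maximums: [3, 2, 5] → minimax = 2
No saddle point (maximin ≠ minimax). Mixed strategy needed.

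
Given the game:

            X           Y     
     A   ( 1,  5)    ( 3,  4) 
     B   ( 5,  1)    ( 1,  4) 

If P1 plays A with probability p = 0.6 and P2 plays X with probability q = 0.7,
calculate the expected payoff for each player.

E[P1] = 2.48, E[P2] = 3.58

Work:
E[P1] = p·q·π₁(A,X) + p·(1-q)·π₁(A,Y) + (1-p)·q·π₁(B,X) + (1-p)·(1-q)·π₁(B,Y)
= 0.6·0.7·1 + 0.6·0.3·3 + 0.4·0.7·5 + 0.4·0.3·1
= 2.48

E[P2] = 3.58 (similar calculation)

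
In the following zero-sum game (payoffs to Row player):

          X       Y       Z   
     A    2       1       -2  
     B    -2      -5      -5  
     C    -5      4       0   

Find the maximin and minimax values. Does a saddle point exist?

Maximin = -2, Minimax = 0, Saddle: False

Work:
Row minimums: [-2, -5, -5] → maximin = -2
Column maximums: [2, 4, 0] → minimax = 0
No saddle point (maximin ≠ minimax). Mixed strategy needed.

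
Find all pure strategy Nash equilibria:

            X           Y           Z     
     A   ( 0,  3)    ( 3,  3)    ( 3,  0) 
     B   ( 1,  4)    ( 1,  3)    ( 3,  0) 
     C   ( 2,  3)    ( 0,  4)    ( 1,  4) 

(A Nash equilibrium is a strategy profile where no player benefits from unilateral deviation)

Nash equilibrium: (A, Y)

Work:
Best responses:
  P1 vs X: payoffs [0, 1, 2] → best response C (payoff 2)
  P1 vs Y: payoffs [3, 1, 0] → best response A (payoff 3)
  P1 vs Z: payoffs [3, 3, 1] → best response A/B (payoff 3)
  P2 vs A: payoffs [3, 3, 0] → best response X/Y (payoff 3)
  P2 vs B: payoffs [4, 3, 0] → best response X (payoff 4)
  P2 vs C: payoffs [3, 4, 4] → best response Y/Z (payoff 4)
Mutual best responses: (A,Y) → Nash equilibria.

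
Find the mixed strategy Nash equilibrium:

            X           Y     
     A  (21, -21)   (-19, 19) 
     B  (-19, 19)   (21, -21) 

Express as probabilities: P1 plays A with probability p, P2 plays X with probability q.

p = 0.5, q = 0.5

Work:
Find probabilities that make opponent indifferent:
P2 chooses q to make P1 indifferent between A and B
P1 chooses p to make P2 indifferent between X and Y
Mixed NE: P1 plays (A: 0.5, B: 0.5), P2 plays (X: 0.5, Y: 0.5)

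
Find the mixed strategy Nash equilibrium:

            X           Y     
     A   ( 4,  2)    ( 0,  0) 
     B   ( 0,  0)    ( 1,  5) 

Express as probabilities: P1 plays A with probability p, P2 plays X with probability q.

p = 0.7143, q = 0.2

Work:
Find probabilities that make opponent indifferent:
P2 chooses q to make P1 indifferent between A and B
P1 chooses p to make P2 indifferent between X and Y
Mixed NE: P1 plays (A: 0.7143, B: 0.2857), P2 plays (X: 0.2, Y: 0.8)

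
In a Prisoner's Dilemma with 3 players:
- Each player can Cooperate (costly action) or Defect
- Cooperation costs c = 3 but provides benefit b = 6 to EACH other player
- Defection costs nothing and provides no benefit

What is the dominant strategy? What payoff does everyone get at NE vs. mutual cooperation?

Dominant: Defect; NE payoff = 0; Coop payoff = 9

Work:
Defect dominates (saves cost c = 3, benefit to others is external)
NE: All defect → everyone gets 0
If all cooperate: each receives (2)×6 - 3 = 9
Social dilemma: 9 > 0 but NE gives 0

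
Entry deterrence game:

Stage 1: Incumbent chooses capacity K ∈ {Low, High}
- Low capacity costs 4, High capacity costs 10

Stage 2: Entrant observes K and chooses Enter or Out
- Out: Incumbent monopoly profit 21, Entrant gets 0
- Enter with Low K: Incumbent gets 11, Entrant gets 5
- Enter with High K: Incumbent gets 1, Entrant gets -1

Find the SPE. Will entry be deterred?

SPE: (High, Enter|Low, Out|High); Entry deterred. Incumbent net profit = 11

Work:
After Low K: Entrant enters (5 > 0)
After High K: Entrant stays out (-1 < 0)
Incumbent: Low → 11−4=7, High → 21−10=11
Incumbent chooses High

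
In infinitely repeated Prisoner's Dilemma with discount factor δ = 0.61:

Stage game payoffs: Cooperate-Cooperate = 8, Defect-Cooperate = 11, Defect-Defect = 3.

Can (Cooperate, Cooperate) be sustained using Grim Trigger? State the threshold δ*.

δ* = 0.375; since δ = 0.61 ≥ 0.375, cooperation can be sustained

Work:
For Grim Trigger:
Cooperate forever: 8/(1-δ)
Defect then punished: 11 + 3·δ/(1-δ)
Need: 8/(1-δ) ≥ 11 + 3·δ/(1-δ)
Solving: δ ≥ (T-R)/(T-P) = (11-8)/(11-3) = 0.375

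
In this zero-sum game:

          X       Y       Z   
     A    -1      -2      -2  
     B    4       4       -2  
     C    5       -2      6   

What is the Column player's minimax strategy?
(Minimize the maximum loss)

Column should play Y, value = 4

Work:
Column player minimizes Row's maximum payoff:
Column X: max payoff to Row = 5
Column Y: max payoff to Row = 4
Column Z: max payoff to Row = 6
Minimum is 4, achieved by column Y.
Minimax strategy: Y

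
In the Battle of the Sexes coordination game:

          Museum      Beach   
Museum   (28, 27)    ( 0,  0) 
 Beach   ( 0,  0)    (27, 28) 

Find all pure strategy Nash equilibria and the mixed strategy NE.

Pure NE: (Museum, Museum) and (Beach, Beach); Mixed NE: p = 0.5091, q = 0.4909

Work:
Check pure NE:
(Museum, Museum): (28, 27) - no unilateral deviation beneficial
(Beach, Beach): (27, 28) - no unilateral deviation beneficial
Mixed NE: P1 plays Museum with p = 0.5091, P2 plays Museum with q = 0.4909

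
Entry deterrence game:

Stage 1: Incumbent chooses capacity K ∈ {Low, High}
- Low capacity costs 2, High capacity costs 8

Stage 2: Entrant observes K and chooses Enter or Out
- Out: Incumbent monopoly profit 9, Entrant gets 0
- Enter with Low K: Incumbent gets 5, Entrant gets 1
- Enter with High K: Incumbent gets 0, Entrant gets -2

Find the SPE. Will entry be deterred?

SPE: (Low, Enter|Low, Out|High); Entry not deterred. Incumbent net profit = 3, Entrant gets 1

Work:
After Low K: Entrant enters (1 > 0)
After High K: Entrant stays out (-2 < 0)
Incumbent: Low → 5−2=3, High → 9−8=1
Incumbent chooses Low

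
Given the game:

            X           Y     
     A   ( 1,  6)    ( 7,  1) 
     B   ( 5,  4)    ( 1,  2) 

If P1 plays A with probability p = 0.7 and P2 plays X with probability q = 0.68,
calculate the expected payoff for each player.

E[P1] = 3.16, E[P2] = 4.088

Work:
E[P1] = p·q·π₁(A,X) + p·(1-q)·π₁(A,Y) + (1-p)·q·π₁(B,X) + (1-p)·(1-q)·π₁(B,Y)
= 0.7·0.68·1 + 0.7·0.32·7 + 0.3·0.68·5 + 0.3·0.32·1
= 3.16

E[P2] = 4.088 (similar calculation)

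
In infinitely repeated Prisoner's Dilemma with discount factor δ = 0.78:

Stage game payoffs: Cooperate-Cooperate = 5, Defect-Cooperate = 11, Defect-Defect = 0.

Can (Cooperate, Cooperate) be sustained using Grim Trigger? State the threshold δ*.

δ* = 0.5455; since δ = 0.78 ≥ 0.5455, cooperation can be sustained

Work:
For Grim Trigger:
Cooperate forever: 5/(1-δ)
Defect then punished: 11 + 0·δ/(1-δ)
Need: 5/(1-δ) ≥ 11 + 0·δ/(1-δ)
Solving: δ ≥ (T-R)/(T-P) = (11-5)/(11-0) = 0.5455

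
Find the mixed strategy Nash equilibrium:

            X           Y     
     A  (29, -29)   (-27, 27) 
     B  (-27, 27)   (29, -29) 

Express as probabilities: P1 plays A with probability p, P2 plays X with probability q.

p = 0.5, q = 0.5

Work:
Find probabilities that make opponent indifferent:
P2 chooses q to make P1 indifferent between A and B
P1 chooses p to make P2 indifferent between X and Y
Mixed NE: P1 plays (A: 0.5, B: 0.5), P2 plays (X: 0.5, Y: 0.5)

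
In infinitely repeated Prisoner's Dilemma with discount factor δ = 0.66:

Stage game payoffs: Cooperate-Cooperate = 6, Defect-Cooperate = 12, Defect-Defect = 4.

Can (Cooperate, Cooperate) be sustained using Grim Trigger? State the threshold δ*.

δ* = 0.75; since δ = 0.66 < 0.75, cooperation cannot be sustained

Work:
For Grim Trigger:
Cooperate forever: 6/(1-δ)
Defect then punished: 12 + 4·δ/(1-δ)
Need: 6/(1-δ) ≥ 12 + 4·δ/(1-δ)
Solving: δ ≥ (T-R)/(T-P) = (12-6)/(12-4) = 0.75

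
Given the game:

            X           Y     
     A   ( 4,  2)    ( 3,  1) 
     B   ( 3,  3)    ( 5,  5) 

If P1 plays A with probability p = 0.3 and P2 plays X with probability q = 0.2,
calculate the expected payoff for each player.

E[P1] = 4.18, E[P2] = 3.58

Work:
E[P1] = p·q·π₁(A,X) + p·(1-q)·π₁(A,Y) + (1-p)·q·π₁(B,X) + (1-p)·(1-q)·π₁(B,Y)
= 0.3·0.2·4 + 0.3·0.8·3 + 0.7·0.2·3 + 0.7·0.8·5
= 4.18

E[P2] = 3.58 (similar calculation)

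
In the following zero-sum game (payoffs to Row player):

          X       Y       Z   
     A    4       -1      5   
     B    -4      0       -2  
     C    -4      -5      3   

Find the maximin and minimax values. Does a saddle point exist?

Maximin = -1, Minimax = 0, Saddle: False

Work:
Row minimums: [-1, -4, -5] → maximin = -1
Column maximums: [4, 0, 5] → minimax = 0
No saddle point (maximin ≠ minimax). Mixed strategy needed.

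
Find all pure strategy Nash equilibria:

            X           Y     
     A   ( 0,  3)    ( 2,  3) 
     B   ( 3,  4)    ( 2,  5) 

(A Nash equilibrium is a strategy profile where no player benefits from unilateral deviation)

Nash equilibrium: (A, Y), (B, Y)

Work:
Best responses:
  P1 vs X: payoffs [0, 3] → best response B (payoff 3)
  P1 vs Y: payoffs [2, 2] → best response A/B (payoff 2)
  P2 vs A: payoffs [3, 3] → best response X/Y (payoff 3)
  P2 vs B: payoffs [4, 5] → best response Y (payoff 5)
Mutual best responses: (A,Y), (B,Y) → Nash equilibria.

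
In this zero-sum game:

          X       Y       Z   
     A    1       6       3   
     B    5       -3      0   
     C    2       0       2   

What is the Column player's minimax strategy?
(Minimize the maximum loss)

Column should play Z, value = 3

Work:
Column player minimizes Row's maximum payoff:
Column X: max payoff to Row = 5
Column Y: max payoff to Row = 6
Column Z: max payoff to Row = 3
Minimum is 3, achieved by column Z.
Minimax strategy: Z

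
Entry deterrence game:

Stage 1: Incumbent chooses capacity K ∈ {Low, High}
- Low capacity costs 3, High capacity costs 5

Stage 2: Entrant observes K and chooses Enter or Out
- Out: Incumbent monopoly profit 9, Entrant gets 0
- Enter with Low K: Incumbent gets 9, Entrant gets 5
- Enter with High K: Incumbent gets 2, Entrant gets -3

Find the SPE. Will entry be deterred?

SPE: (Low, Enter|Low, Out|High); Entry not deterred. Incumbent net profit = 6, Entrant gets 5

Work:
After Low K: Entrant enters (5 > 0)
After High K: Entrant stays out (-3 < 0)
Incumbent: Low → 9−3=6, High → 9−5=4
Incumbent chooses Low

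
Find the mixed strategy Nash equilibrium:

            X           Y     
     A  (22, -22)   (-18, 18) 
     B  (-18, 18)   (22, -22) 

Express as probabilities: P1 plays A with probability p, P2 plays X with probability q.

p = 0.5, q = 0.5

Work:
Find probabilities that make opponent indifferent:
P2 chooses q to make P1 indifferent between A and B
P1 chooses p to make P2 indifferent between X and Y
Mixed NE: P1 plays (A: 0.5, B: 0.5), P2 plays (X: 0.5, Y: 0.5)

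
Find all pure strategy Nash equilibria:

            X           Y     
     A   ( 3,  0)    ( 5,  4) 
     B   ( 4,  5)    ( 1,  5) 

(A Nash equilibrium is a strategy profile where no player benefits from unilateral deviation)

Nash equilibrium: (A, Y), (B, X)

Work:
Best responses:
  P1 vs X: payoffs [3, 4] → best response B (payoff 4)
  P1 vs Y: payoffs [5, 1] → best response A (payoff 5)
  P2 vs A: payoffs [0, 4] → best response Y (payoff 4)
  P2 vs B: payoffs [5, 5] → best response X/Y (payoff 5)
Mutual best responses: (A,Y), (B,X) → Nash equilibria.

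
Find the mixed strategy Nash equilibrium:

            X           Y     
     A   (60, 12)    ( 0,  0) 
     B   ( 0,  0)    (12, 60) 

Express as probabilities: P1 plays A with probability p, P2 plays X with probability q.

p = 0.8333, q = 0.1667

Work:
Find probabilities that make opponent indifferent:
P2 chooses q to make P1 indifferent between A and B
P1 chooses p to make P2 indifferent between X and Y
Mixed NE: P1 plays (A: 0.8333, B: 0.1667), P2 plays (X: 0.1667, Y: 0.8333)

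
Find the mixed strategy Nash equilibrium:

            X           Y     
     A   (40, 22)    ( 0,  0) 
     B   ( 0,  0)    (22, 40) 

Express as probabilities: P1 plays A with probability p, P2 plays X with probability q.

p = 0.6452, q = 0.3548

Work:
Find probabilities that make opponent indifferent:
P2 chooses q to make P1 indifferent between A and B
P1 chooses p to make P2 indifferent between X and Y
Mixed NE: P1 plays (A: 0.6452, B: 0.3548), P2 plays (X: 0.3548, Y: 0.6452)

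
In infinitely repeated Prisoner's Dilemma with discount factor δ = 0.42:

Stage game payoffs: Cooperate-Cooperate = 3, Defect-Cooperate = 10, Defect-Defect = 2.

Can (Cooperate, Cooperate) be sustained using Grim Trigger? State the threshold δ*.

δ* = 0.875; since δ = 0.42 < 0.875, cooperation cannot be sustained

Work:
For Grim Trigger:
Cooperate forever: 3/(1-δ)
Defect then punished: 10 + 2·δ/(1-δ)
Need: 3/(1-δ) ≥ 10 + 2·δ/(1-δ)
Solving: δ ≥ (T-R)/(T-P) = (10-3)/(10-2) = 0.875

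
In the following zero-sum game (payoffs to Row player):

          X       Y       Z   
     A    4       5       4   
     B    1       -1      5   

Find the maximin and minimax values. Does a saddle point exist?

Maximin = 4, Minimax = 4, Saddle: True

Work:
Row minimums: [4, -1] → maximin = 4
Column maximums: [4, 5, 5] → minimax = 4
Saddle point exists! Game value = 4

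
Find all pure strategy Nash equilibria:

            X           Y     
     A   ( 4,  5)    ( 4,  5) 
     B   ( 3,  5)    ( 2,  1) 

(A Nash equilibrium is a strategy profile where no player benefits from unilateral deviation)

Nash equilibrium: (A, X), (A, Y)

Work:
Best responses:
  P1 vs X: payoffs [4, 3] → best response A (payoff 4)
  P1 vs Y: payoffs [4, 2] → best response A (payoff 4)
  P2 vs A: payoffs [5, 5] → best response X/Y (payoff 5)
  P2 vs B: payoffs [5, 1] → best response X (payoff 5)
Mutual best responses: (A,X), (A,Y) → Nash equilibria.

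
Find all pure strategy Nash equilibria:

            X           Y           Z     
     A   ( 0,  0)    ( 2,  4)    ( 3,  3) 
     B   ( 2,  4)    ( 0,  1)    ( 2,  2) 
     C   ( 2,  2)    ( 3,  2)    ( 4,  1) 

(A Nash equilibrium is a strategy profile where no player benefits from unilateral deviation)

Nash equilibrium: (B, X), (C, X), (C, Y)

Work:
Best responses:
  P1 vs X: payoffs [0, 2, 2] → best response B/C (payoff 2)
  P1 vs Y: payoffs [2, 0, 3] → best response C (payoff 3)
  P1 vs Z: payoffs [3, 2, 4] → best response C (payoff 4)
  P2 vs A: payoffs [0, 4, 3] → best response Y (payoff 4)
  P2 vs B: payoffs [4, 1, 2] → best response X (payoff 4)
  P2 vs C: payoffs [2, 2, 1] → best response X/Y (payoff 2)
Mutual best responses: (B,X), (C,X), (C,Y) → Nash equilibria.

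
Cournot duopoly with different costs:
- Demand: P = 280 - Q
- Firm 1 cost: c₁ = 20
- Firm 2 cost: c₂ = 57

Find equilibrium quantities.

q₁* = 99.0, q₂* = 62.0

Work:
Reaction: q₁ = (280 - 20 - q₂)/2
Reaction: q₂ = (280 - 57 - q₁)/2
Solve simultaneously:
q₁* = (280 - 2×20 + 57)/3 = 99.0
q₂* = (280 - 2×57 + 20)/3 = 62.0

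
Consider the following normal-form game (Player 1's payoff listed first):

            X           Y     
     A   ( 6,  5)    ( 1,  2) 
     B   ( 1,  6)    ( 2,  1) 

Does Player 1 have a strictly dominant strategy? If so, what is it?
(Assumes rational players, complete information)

No strictly dominant strategy exists for Player 1

Work:
A strategy strictly dominates another if it gives a strictly higher payoff against every opponent action. Compare each pair of P1's strategies column-by-column:
  A vs B: [6 vs 1, 1 vs 2] → A does not strictly dominate B (column Y: 1 ≤ 2)
  B vs A: [1 vs 6, 2 vs 1] → B does not strictly dominate A (column X: 1 ≤ 6)
No single strategy strictly dominates all others → no strictly dominant strategy.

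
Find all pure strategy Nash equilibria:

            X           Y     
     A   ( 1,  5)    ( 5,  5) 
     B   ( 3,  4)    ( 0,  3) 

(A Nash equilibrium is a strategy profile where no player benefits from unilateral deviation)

Nash equilibrium: (A, Y), (B, X)

Work:
Best responses:
  P1 vs X: payoffs [1, 3] → best response B (payoff 3)
  P1 vs Y: payoffs [5, 0] → best response A (payoff 5)
  P2 vs A: payoffs [5, 5] → best response X/Y (payoff 5)
  P2 vs B: payoffs [4, 3] → best response X (payoff 4)
Mutual best responses: (A,Y), (B,X) → Nash equilibria.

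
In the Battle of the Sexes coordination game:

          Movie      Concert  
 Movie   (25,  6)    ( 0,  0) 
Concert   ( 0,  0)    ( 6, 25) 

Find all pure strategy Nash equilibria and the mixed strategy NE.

Pure NE: (Movie, Movie) and (Concert, Concert); Mixed NE: p = 0.8065, q = 0.1935

Work:
Check pure NE:
(Movie, Movie): (25, 6) - no unilateral deviation beneficial
(Concert, Concert): (6, 25) - no unilateral deviation beneficial
Mixed NE: P1 plays Movie with p = 0.8065, P2 plays Movie with q = 0.1935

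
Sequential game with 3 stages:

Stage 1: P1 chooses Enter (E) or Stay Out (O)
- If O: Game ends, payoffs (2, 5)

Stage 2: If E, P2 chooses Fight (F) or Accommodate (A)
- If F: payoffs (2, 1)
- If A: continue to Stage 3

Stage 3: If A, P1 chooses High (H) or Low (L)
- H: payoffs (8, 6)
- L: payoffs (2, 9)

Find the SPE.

SPE: (E, A, H); Outcome (8, 6)

Work:
Stage 3: P1 chooses H (8 vs 2)
Stage 2: P2: F->1, A->6 (anticipating H). Choose A
Stage 1: P1: O->2, E->8 (anticipating A, H). Choose E
SPE path: E -> A -> H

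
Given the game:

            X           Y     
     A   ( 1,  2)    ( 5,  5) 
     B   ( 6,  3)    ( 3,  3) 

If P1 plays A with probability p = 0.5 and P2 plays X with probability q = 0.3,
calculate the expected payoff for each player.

E[P1] = 3.85, E[P2] = 3.55

Work:
E[P1] = p·q·π₁(A,X) + p·(1-q)·π₁(A,Y) + (1-p)·q·π₁(B,X) + (1-p)·(1-q)·π₁(B,Y)
= 0.5·0.3·1 + 0.5·0.7·5 + 0.5·0.3·6 + 0.5·0.7·3
= 3.85

E[P2] = 3.55 (similar calculation)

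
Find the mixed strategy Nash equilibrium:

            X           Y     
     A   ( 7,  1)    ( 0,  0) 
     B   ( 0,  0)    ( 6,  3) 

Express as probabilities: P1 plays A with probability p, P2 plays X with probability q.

p = 0.75, q = 0.4615

Work:
Find probabilities that make opponent indifferent:
P2 chooses q to make P1 indifferent between A and B
P1 chooses p to make P2 indifferent between X and Y
Mixed NE: P1 plays (A: 0.75, B: 0.25), P2 plays (X: 0.4615, Y: 0.5385)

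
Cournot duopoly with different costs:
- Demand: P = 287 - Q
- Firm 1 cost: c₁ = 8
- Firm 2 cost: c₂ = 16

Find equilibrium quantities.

q₁* = 95.67, q₂* = 87.67

Work:
Reaction: q₁ = (287 - 8 - q₂)/2
Reaction: q₂ = (287 - 16 - q₁)/2
Solve simultaneously:
q₁* = (287 - 2×8 + 16)/3 = 95.67
q₂* = (287 - 2×16 + 8)/3 = 87.67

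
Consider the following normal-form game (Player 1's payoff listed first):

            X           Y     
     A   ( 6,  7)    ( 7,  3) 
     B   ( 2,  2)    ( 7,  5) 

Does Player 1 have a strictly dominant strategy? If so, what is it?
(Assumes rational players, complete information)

No strictly dominant strategy exists for Player 1

Work:
A strategy strictly dominates another if it gives a strictly higher payoff against every opponent action. Compare each pair of P1's strategies column-by-column:
  A vs B: [6 vs 2, 7 vs 7] → A does not strictly dominate B (column Y: 7 ≤ 7)
  B vs A: [2 vs 6, 7 vs 7] → B does not strictly dominate A (column X: 2 ≤ 6)
No single strategy strictly dominates all others → no strictly dominant strategy.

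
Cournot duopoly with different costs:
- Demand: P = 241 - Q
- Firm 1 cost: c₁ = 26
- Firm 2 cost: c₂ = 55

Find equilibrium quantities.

q₁* = 81.33, q₂* = 52.33

Work:
Reaction: q₁ = (241 - 26 - q₂)/2
Reaction: q₂ = (241 - 55 - q₁)/2
Solve simultaneously:
q₁* = (241 - 2×26 + 55)/3 = 81.33
q₂* = (241 - 2×55 + 26)/3 = 52.33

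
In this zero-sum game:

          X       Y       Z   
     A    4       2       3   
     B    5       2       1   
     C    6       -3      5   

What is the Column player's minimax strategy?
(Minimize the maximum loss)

Column should play Y, value = 2

Work:
Column player minimizes Row's maximum payoff:
Column X: max payoff to Row = 6
Column Y: max payoff to Row = 2
Column Z: max payoff to Row = 5
Minimum is 2, achieved by column Y.
Minimax strategy: Y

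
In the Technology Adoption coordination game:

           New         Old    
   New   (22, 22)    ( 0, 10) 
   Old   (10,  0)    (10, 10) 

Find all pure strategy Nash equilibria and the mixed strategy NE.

Pure NE: (New, New) and (Old, Old); Mixed NE: p = 0.4545, q = 0.4545

Work:
Check pure NE:
(New, New): (22, 22) - no unilateral deviation beneficial
(Old, Old): (10, 10) - no unilateral deviation beneficial
Mixed NE: P1 plays New with p = 0.4545, P2 plays New with q = 0.4545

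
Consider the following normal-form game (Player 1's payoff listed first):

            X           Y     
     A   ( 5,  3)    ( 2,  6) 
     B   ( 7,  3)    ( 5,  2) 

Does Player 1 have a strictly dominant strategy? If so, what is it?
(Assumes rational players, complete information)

Yes, Player 1's strictly dominant strategy is B

Work:
A strategy strictly dominates another if it gives a strictly higher payoff against every opponent action. Compare each pair of P1's strategies column-by-column:
  A vs B: [5 vs 7, 2 vs 5] → A does not strictly dominate B (column X: 5 ≤ 7)
  B vs A: [7 vs 5, 5 vs 2] → B strictly dominates A
B strictly dominates every other strategy → strictly dominant.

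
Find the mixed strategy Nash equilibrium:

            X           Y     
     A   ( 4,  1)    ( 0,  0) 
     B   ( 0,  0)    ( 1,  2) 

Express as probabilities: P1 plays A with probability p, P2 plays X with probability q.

p = 0.6667, q = 0.2

Work:
Find probabilities that make opponent indifferent:
P2 chooses q to make P1 indifferent between A and B
P1 chooses p to make P2 indifferent between X and Y
Mixed NE: P1 plays (A: 0.6667, B: 0.3333), P2 plays (X: 0.2, Y: 0.8)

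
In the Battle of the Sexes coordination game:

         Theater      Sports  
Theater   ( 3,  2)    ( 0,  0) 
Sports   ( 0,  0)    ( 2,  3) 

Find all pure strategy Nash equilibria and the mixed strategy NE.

Pure NE: (Theater, Theater) and (Sports, Sports); Mixed NE: p = 0.6, q = 0.4

Work:
Check pure NE:
(Theater, Theater): (3, 2) - no unilateral deviation beneficial
(Sports, Sports): (2, 3) - no unilateral deviation beneficial
Mixed NE: P1 plays Theater with p = 0.6, P2 plays Theater with q = 0.4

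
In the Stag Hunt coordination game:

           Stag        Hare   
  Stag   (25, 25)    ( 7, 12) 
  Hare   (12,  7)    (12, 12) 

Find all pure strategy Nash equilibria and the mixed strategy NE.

Pure NE: (Stag, Stag) and (Hare, Hare); Mixed NE: p = 0.2778, q = 0.2778

Work:
Check pure NE:
(Stag, Stag): (25, 25) - no unilateral deviation beneficial
(Hare, Hare): (12, 12) - no unilateral deviation beneficial
Mixed NE: P1 plays Stag with p = 0.2778, P2 plays Stag with q = 0.2778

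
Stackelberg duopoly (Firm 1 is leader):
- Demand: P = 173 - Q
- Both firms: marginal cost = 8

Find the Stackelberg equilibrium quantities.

q₁* (leader) = 82.5, q₂* (follower) = 41.25

Work:
Follower's reaction: q₂ = (a - c - q₁)/2
Leader substitutes: π₁ = q₁·(a - q₁ - (a-c-q₁)/2 - c)
FOC: q₁* = (173 - 8)/2 = 82.50
Then: q₂* = (173 - 8 - 82.5)/2 = 41.25
Leader has first-mover advantage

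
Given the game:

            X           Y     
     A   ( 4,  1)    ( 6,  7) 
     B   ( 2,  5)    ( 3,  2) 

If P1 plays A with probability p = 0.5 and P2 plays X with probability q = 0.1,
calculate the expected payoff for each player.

E[P1] = 4.35, E[P2] = 4.35

Work:
E[P1] = p·q·π₁(A,X) + p·(1-q)·π₁(A,Y) + (1-p)·q·π₁(B,X) + (1-p)·(1-q)·π₁(B,Y)
= 0.5·0.1·4 + 0.5·0.9·6 + 0.5·0.1·2 + 0.5·0.9·3
= 4.35

E[P2] = 4.35 (similar calculation)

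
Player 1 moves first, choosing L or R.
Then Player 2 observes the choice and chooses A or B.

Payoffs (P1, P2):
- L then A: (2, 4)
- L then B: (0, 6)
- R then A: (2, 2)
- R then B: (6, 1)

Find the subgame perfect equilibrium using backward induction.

P1 plays R, P2 plays B after L and A after R; Payoff (2, 2)

Work:
Backward induction:
After L: P2 chooses B → P1 gets 0
After R: P2 chooses A → P1 gets 2
P1 chooses R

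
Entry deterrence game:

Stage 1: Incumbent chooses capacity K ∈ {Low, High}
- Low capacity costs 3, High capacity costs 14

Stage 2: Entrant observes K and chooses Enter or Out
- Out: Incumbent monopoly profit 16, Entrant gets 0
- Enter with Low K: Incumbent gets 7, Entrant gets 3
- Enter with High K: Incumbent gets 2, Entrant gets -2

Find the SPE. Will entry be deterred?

SPE: (Low, Enter|Low, Out|High); Entry not deterred. Incumbent net profit = 4, Entrant gets 3

Work:
After Low K: Entrant enters (3 > 0)
After High K: Entrant stays out (-2 < 0)
Incumbent: Low → 7−3=4, High → 16−14=2
Incumbent chooses Low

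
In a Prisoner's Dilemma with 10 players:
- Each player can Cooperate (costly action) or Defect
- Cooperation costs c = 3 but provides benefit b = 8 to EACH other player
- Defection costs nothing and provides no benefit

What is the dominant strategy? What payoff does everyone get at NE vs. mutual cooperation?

Dominant: Defect; NE payoff = 0; Coop payoff = 69

Work:
Defect dominates (saves cost c = 3, benefit to others is external)
NE: All defect → everyone gets 0
If all cooperate: each receives (9)×8 - 3 = 69
Social dilemma: 69 > 0 but NE gives 0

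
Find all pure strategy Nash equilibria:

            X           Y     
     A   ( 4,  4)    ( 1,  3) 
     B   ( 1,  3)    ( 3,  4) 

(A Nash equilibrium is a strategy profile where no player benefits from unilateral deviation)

Nash equilibrium: (A, X), (B, Y)

Work:
Best responses:
  P1 vs X: payoffs [4, 1] → best response A (payoff 4)
  P1 vs Y: payoffs [1, 3] → best response B (payoff 3)
  P2 vs A: payoffs [4, 3] → best response X (payoff 4)
  P2 vs B: payoffs [3, 4] → best response Y (payoff 4)
Mutual best responses: (A,X), (B,Y) → Nash equilibria.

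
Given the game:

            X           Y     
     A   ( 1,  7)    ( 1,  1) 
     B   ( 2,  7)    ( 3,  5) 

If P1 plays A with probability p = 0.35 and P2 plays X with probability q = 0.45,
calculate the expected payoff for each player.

E[P1] = 2.0075, E[P2] = 5.13

Work:
E[P1] = p·q·π₁(A,X) + p·(1-q)·π₁(A,Y) + (1-p)·q·π₁(B,X) + (1-p)·(1-q)·π₁(B,Y)
= 0.35·0.45·1 + 0.35·0.55·1 + 0.65·0.45·2 + 0.65·0.55·3
= 2.0075

E[P2] = 5.13 (similar calculation)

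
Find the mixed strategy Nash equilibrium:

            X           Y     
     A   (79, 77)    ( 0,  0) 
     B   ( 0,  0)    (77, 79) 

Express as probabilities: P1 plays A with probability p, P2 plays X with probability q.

p = 0.5064, q = 0.4936

Work:
Find probabilities that make opponent indifferent:
P2 chooses q to make P1 indifferent between A and B
P1 chooses p to make P2 indifferent between X and Y
Mixed NE: P1 plays (A: 0.5064, B: 0.4936), P2 plays (X: 0.4936, Y: 0.5064)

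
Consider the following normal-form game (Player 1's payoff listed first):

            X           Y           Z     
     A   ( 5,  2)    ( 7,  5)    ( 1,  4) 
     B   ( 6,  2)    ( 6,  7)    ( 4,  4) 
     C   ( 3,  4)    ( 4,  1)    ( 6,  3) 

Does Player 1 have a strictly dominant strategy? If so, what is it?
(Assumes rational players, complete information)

No strictly dominant strategy exists for Player 1

Work:
A strategy strictly dominates another if it gives a strictly higher payoff against every opponent action. Compare each pair of P1's strategies column-by-column:
  A vs B: [5 vs 6, 7 vs 6, 1 vs 4] → A does not strictly dominate B (column X: 5 ≤ 6)
  A vs C: [5 vs 3, 7 vs 4, 1 vs 6] → A does not strictly dominate C (column Z: 1 ≤ 6)
  B vs A: [6 vs 5, 6 vs 7, 4 vs 1] → B does not strictly dominate A (column Y: 6 ≤ 7)
  B vs C: [6 vs 3, 6 vs 4, 4 vs 6] → B does not strictly dominate C (column Z: 4 ≤ 6)
  C vs A: [3 vs 5, 4 vs 7, 6 vs 1] → C does not strictly dominate A (column X: 3 ≤ 5)
  C vs B: [3 vs 6, 4 vs 6, 6 vs 4] → C does not strictly dominate B (column X: 3 ≤ 6)
No single strategy strictly dominates all others → no strictly dominant strategy.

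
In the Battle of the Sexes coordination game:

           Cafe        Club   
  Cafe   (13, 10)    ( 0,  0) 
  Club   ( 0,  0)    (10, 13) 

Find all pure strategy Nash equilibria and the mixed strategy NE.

Pure NE: (Cafe, Cafe) and (Club, Club); Mixed NE: p = 0.5652, q = 0.4348

Work:
Check pure NE:
(Cafe, Cafe): (13, 10) - no unilateral deviation beneficial
(Club, Club): (10, 13) - no unilateral deviation beneficial
Mixed NE: P1 plays Cafe with p = 0.5652, P2 plays Cafe with q = 0.4348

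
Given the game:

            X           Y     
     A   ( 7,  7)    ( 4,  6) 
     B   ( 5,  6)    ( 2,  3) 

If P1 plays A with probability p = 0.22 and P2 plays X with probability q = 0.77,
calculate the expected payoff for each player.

E[P1] = 4.75, E[P2] = 5.6312

Work:
E[P1] = p·q·π₁(A,X) + p·(1-q)·π₁(A,Y) + (1-p)·q·π₁(B,X) + (1-p)·(1-q)·π₁(B,Y)
= 0.22·0.77·7 + 0.22·0.23·4 + 0.78·0.77·5 + 0.78·0.23·2
= 4.75

E[P2] = 5.6312 (similar calculation)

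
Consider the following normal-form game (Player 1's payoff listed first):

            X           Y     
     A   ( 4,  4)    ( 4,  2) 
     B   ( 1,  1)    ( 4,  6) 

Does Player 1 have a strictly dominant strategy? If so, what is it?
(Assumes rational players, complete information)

No strictly dominant strategy exists for Player 1

Work:
A strategy strictly dominates another if it gives a strictly higher payoff against every opponent action. Compare each pair of P1's strategies column-by-column:
  A vs B: [4 vs 1, 4 vs 4] → A does not strictly dominate B (column Y: 4 ≤ 4)
  B vs A: [1 vs 4, 4 vs 4] → B does not strictly dominate A (column X: 1 ≤ 4)
No single strategy strictly dominates all others → no strictly dominant strategy.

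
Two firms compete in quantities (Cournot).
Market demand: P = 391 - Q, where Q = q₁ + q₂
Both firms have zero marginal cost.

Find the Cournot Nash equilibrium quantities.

q₁* = q₂* = 130.33; P* = 130.33

Work:
Profit: π_i = P·q_i = (a - q_i - q_j)·q_i
FOC: ∂π_i/∂q_i = a - 2q_i - q_j = 0
Reaction function: q_i = (391 - q_j)/2
Symmetry: q* = 391/3 = 130.33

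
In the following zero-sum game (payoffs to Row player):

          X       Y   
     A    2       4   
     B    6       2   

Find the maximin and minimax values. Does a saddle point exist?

Maximin = 2, Minimax = 4, Saddle: False

Work:
Row minimums: [2, 2] → maximin = 2
Column maximums: [6, 4] → minimax = 4
No saddle point (maximin ≠ minimax). Mixed strategy needed.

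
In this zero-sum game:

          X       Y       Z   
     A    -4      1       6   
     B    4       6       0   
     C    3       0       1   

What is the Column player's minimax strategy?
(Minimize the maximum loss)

Column should play X, value = 4

Work:
Column player minimizes Row's maximum payoff:
Column X: max payoff to Row = 4
Column Y: max payoff to Row = 6
Column Z: max payoff to Row = 6
Minimum is 4, achieved by column X.
Minimax strategy: X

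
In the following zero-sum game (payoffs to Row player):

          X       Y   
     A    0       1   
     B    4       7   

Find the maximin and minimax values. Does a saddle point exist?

Maximin = 4, Minimax = 4, Saddle: True

Work:
Row minimums: [0, 4] → maximin = 4
Column maximums: [4, 7] → minimax = 4
Saddle point exists! Game value = 4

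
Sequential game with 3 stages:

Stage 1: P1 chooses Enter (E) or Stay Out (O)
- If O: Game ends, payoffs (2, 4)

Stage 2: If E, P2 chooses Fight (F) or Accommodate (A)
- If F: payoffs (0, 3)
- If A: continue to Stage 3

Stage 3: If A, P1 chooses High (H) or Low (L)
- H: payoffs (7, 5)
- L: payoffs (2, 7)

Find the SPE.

SPE: (E, A, H); Outcome (7, 5)

Work:
Stage 3: P1 chooses H (7 vs 2)
Stage 2: P2: F->3, A->5 (anticipating H). Choose A
Stage 1: P1: O->2, E->7 (anticipating A, H). Choose E
SPE path: E -> A -> H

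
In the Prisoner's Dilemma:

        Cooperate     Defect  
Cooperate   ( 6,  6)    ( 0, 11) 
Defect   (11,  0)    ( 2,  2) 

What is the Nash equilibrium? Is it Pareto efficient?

(Defect, Defect) is NE; not Pareto efficient

Work:
Defect dominates Cooperate for both players:
If P2 cooperates: Defect (11) > Cooperate (6)
If P2 defects: Defect (2) > Cooperate (0)
NE: (Defect, Defect) with payoff (2, 2)
But (Cooperate, Cooperate) = (6, 6) Pareto dominates (2, 2)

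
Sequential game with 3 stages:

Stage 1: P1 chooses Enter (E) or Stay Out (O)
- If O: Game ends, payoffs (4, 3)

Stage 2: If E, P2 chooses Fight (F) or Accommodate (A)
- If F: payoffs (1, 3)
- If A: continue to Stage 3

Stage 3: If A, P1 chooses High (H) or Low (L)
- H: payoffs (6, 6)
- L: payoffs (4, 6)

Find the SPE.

SPE: (E, A, H); Outcome (6, 6)

Work:
Stage 3: P1 chooses H (6 vs 4)
Stage 2: P2: F->3, A->6 (anticipating H). Choose A
Stage 1: P1: O->4, E->6 (anticipating A, H). Choose E
SPE path: E -> A -> H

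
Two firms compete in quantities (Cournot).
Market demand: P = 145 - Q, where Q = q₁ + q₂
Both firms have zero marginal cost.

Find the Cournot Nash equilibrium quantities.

q₁* = q₂* = 48.33; P* = 48.33

Work:
Profit: π_i = P·q_i = (a - q_i - q_j)·q_i
FOC: ∂π_i/∂q_i = a - 2q_i - q_j = 0
Reaction function: q_i = (145 - q_j)/2
Symmetry: q* = 145/3 = 48.33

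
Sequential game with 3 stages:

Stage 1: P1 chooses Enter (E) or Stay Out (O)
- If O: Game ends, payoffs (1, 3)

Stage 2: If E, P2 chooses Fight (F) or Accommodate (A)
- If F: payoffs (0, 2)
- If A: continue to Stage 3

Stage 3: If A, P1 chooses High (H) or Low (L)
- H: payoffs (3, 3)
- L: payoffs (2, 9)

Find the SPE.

SPE: (E, A, H); Outcome (3, 3)

Work:
Stage 3: P1 chooses H (3 vs 2)
Stage 2: P2: F->2, A->3 (anticipating H). Choose A
Stage 1: P1: O->1, E->3 (anticipating A, H). Choose E
SPE path: E -> A -> H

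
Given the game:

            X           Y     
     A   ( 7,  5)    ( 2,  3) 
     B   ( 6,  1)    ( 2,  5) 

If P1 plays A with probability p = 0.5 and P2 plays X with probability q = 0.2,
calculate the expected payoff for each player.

E[P1] = 2.9, E[P2] = 3.8

Work:
E[P1] = p·q·π₁(A,X) + p·(1-q)·π₁(A,Y) + (1-p)·q·π₁(B,X) + (1-p)·(1-q)·π₁(B,Y)
= 0.5·0.2·7 + 0.5·0.8·2 + 0.5·0.2·6 + 0.5·0.8·2
= 2.9

E[P2] = 3.8 (similar calculation)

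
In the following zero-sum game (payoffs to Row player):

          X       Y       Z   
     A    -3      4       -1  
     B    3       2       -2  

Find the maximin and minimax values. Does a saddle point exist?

Maximin = -2, Minimax = -1, Saddle: False

Work:
Row minimums: [-3, -2] → maximin = -2
Column maximums: [3, 4, -1] → minimax = -1
No saddle point (maximin ≠ minimax). Mixed strategy needed.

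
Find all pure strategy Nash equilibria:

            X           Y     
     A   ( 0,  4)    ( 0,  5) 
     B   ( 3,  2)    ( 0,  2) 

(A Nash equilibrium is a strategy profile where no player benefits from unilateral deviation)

Nash equilibrium: (A, Y), (B, X), (B, Y)

Work:
Best responses:
  P1 vs X: payoffs [0, 3] → best response B (payoff 3)
  P1 vs Y: payoffs [0, 0] → best response A/B (payoff 0)
  P2 vs A: payoffs [4, 5] → best response Y (payoff 5)
  P2 vs B: payoffs [2, 2] → best response X/Y (payoff 2)
Mutual best responses: (A,Y), (B,X), (B,Y) → Nash equilibria.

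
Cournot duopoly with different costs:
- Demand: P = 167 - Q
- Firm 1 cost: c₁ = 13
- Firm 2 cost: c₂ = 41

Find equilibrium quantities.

q₁* = 60.67, q₂* = 32.67

Work:
Reaction: q₁ = (167 - 13 - q₂)/2
Reaction: q₂ = (167 - 41 - q₁)/2
Solve simultaneously:
q₁* = (167 - 2×13 + 41)/3 = 60.67
q₂* = (167 - 2×41 + 13)/3 = 32.67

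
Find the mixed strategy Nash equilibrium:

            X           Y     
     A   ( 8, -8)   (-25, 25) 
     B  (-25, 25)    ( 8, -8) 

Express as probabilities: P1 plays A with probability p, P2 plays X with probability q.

p = 0.5, q = 0.5

Work:
Find probabilities that make opponent indifferent:
P2 chooses q to make P1 indifferent between A and B
P1 chooses p to make P2 indifferent between X and Y
Mixed NE: P1 plays (A: 0.5, B: 0.5), P2 plays (X: 0.5, Y: 0.5)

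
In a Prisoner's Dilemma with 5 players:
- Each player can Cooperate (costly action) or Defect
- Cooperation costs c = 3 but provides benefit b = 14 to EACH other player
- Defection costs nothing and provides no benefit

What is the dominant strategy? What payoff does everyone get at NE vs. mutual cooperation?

Dominant: Defect; NE payoff = 0; Coop payoff = 53

Work:
Defect dominates (saves cost c = 3, benefit to others is external)
NE: All defect → everyone gets 0
If all cooperate: each receives (4)×14 - 3 = 53
Social dilemma: 53 > 0 but NE gives 0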